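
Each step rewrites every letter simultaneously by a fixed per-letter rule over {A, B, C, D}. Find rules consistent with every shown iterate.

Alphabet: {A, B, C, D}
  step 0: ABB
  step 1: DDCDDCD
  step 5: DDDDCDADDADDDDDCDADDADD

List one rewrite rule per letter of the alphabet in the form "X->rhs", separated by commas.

A->D, B->DCD, C->BDA, D->A

  step 0 ⇒ step 1: ABB ⇒ D·DCD·DCD
    A ↦ D
    B ↦ DCD
    C ↦ BDA  (constrained at step 1)
    D ↦ A  (constrained at step 1)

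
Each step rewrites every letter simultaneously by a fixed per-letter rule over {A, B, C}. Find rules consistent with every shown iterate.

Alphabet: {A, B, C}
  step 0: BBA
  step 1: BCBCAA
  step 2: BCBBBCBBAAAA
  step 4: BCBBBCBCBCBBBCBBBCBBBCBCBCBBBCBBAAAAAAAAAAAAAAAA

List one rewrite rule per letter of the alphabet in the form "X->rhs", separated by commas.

  step 1 ⇒ step 2: BCBCAA ⇒ BC·BB·BC·BB·AA·AA
    A ↦ AA
    B ↦ BC
    C ↦ BB

A->AA, B->BC, C->BB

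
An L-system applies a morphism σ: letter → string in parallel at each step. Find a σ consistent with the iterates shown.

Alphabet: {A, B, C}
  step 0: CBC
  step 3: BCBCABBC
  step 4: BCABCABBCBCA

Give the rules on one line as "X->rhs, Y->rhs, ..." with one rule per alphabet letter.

A->B, B->BC, C->A

  step 3 ⇒ step 4: BCBCABBC ⇒ BC·A·BC·A·B·BC·BC·A
    A ↦ B
    B ↦ BC
    C ↦ A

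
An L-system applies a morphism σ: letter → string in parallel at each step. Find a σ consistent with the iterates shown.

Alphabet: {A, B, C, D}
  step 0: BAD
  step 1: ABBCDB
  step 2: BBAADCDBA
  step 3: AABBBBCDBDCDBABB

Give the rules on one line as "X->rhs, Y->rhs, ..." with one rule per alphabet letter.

  step 2 ⇒ step 3: BBAADCDBA ⇒ A·A·BB·BB·CDB·D·CDB·A·BB
    A ↦ BB
    B ↦ A
    C ↦ D
    D ↦ CDB

A->BB, B->A, C->D, D->CDB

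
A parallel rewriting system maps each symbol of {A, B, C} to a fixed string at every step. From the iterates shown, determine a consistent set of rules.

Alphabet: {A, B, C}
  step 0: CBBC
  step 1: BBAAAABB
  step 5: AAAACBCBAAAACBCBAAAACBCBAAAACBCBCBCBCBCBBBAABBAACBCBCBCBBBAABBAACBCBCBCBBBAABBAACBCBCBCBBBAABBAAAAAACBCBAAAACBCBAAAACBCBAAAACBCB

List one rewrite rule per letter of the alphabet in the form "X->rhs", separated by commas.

  step 0 ⇒ step 1: CBBC ⇒ BB·AA·AA·BB
    B ↦ AA
    C ↦ BB
    A ↦ CB  (constrained at step 1)

A->CB, B->AA, C->BB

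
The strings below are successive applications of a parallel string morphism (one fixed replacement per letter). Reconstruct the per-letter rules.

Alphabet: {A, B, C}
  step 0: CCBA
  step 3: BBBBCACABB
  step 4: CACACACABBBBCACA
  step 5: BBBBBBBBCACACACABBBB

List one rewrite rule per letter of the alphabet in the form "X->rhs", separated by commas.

A->B, B->CA, C->B

  step 4 ⇒ step 5: CACACACABBBBCACA ⇒ B·B·B·B·B·B·B·B·CA·CA·CA·CA·B·B·B·B
    A ↦ B
    B ↦ CA
    C ↦ B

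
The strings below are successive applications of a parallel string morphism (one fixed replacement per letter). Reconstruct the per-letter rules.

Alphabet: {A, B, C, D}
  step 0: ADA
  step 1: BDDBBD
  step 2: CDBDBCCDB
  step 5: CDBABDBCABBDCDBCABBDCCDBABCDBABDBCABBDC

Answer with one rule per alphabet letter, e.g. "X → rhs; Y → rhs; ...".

A->BD, B->C, C->AB, D->DB

  step 1 ⇒ step 2: BDDBBD ⇒ C·DB·DB·C·C·DB
    B ↦ C
    D ↦ DB
  step 0 ⇒ step 1: ADA ⇒ BD·DB·BD
    A ↦ BD
    C ↦ AB  (constrained at step 2)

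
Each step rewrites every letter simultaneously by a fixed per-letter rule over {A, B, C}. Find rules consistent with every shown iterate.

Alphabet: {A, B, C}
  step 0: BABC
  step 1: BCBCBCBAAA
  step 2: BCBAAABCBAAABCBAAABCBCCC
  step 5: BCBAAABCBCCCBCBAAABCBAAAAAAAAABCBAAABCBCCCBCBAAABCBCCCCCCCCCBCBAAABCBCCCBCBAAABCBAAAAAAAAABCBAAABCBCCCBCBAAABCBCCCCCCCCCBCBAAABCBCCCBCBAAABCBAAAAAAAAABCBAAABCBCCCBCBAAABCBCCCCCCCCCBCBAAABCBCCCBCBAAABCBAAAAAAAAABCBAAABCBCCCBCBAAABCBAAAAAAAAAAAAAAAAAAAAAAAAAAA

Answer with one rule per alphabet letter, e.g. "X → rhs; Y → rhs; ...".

  step 1 ⇒ step 2: BCBCBCBAAA ⇒ BCB·AAA·BCB·AAA·BCB·AAA·BCB·C·C·C
    A ↦ C
    B ↦ BCB
    C ↦ AAA

A->C, B->BCB, C->AAA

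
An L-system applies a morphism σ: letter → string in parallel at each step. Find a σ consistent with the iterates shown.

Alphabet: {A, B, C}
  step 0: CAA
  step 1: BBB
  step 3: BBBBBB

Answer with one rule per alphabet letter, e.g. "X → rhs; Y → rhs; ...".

  step 0 ⇒ step 1: CAA ⇒ B·B·B
    A ↦ B
    C ↦ B
    B ↦ CA  (constrained at step 1)

A->B, B->CA, C->B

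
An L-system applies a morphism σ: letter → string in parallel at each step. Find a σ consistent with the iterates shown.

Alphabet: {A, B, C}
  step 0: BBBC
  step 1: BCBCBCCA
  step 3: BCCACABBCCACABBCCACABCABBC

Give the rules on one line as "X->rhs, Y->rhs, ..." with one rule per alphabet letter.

  step 0 ⇒ step 1: BBBC ⇒ BC·BC·BC·CA
    B ↦ BC
    C ↦ CA
    A ↦ B  (constrained at step 1)

A->B, B->BC, C->CA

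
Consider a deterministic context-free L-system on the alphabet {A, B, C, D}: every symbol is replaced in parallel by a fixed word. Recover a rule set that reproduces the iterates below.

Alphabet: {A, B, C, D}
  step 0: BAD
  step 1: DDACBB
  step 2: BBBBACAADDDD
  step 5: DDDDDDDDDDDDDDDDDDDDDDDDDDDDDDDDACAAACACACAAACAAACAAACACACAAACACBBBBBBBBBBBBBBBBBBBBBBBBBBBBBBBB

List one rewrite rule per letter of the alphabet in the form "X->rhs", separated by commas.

A->AC, B->DD, C->AA, D->BB

  step 1 ⇒ step 2: DDACBB ⇒ BB·BB·AC·AA·DD·DD
    A ↦ AC
    B ↦ DD
    C ↦ AA
    D ↦ BB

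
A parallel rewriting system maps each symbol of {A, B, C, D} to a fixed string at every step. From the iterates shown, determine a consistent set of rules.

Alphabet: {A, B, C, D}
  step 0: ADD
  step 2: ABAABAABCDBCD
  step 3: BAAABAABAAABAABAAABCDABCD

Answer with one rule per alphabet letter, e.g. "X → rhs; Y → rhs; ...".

A->BAA, B->A, C->B, D->CD

  step 2 ⇒ step 3: ABAABAABCDBCD ⇒ BAA·A·BAA·BAA·A·BAA·BAA·A·B·CD·A·B·CD
    A ↦ BAA
    B ↦ A
    C ↦ B
    D ↦ CD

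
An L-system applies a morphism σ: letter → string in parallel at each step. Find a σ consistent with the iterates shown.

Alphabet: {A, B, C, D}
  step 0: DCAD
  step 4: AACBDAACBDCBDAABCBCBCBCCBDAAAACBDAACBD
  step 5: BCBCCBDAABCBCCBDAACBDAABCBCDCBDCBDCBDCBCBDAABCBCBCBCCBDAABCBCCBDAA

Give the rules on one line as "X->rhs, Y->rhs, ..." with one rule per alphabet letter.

  step 4 ⇒ step 5: AACBDAACBDCBDAABCBCBCBCCBDAAAACBDAACBD ⇒ BC·BC·CB·D·AA·BC·BC·CB·D·AA·CB·D·AA·BC·BC·D·CB·D·CB·D·CB·D·CB·CB·D·AA·BC·BC·BC·BC·CB·D·AA·BC·BC·CB·D·AA
    A ↦ BC
    B ↦ D
    C ↦ CB
    D ↦ AA

A->BC, B->D, C->CB, D->AA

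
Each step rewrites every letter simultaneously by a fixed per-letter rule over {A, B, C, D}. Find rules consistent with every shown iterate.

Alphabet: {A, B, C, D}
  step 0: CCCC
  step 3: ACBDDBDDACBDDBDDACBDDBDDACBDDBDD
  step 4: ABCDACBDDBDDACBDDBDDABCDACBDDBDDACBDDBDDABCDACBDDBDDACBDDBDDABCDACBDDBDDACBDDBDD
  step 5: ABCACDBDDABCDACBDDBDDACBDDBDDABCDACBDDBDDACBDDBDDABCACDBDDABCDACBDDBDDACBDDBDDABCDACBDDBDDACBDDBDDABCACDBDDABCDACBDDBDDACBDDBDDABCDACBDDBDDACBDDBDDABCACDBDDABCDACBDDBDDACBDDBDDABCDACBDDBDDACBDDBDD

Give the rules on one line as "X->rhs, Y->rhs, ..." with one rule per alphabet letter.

  step 4 ⇒ step 5: ABCDACBDDBDDACBDDBDDABCDACBDDBDDACBDDBDDABCDACBDDBDDACBDDBDDABCDACBDDBDDACBDDBDD ⇒ ABC·AC·D·BDD·ABC·D·AC·BDD·BDD·AC·BDD·BDD·ABC·D·AC·BDD·BDD·AC·BDD·BDD·ABC·AC·D·BDD·ABC·D·AC·BDD·BDD·AC·BDD·BDD·ABC·D·AC·BDD·BDD·AC·BDD·BDD·ABC·AC·D·BDD·ABC·D·AC·BDD·BDD·AC·BDD·BDD·ABC·D·AC·BDD·BDD·AC·BDD·BDD·ABC·AC·D·BDD·ABC·D·AC·BDD·BDD·AC·BDD·BDD·ABC·D·AC·BDD·BDD·AC·BDD·BDD
    A ↦ ABC
    B ↦ AC
    C ↦ D
    D ↦ BDD

A->ABC, B->AC, C->D, D->BDD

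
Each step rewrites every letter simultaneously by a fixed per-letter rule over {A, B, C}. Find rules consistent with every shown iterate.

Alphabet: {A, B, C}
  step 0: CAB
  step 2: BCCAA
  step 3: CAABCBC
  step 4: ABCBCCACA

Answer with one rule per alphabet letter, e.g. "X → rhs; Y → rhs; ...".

A->BC, B->C, C->A

  step 3 ⇒ step 4: CAABCBC ⇒ A·BC·BC·C·A·C·A
    A ↦ BC
    B ↦ C
    C ↦ A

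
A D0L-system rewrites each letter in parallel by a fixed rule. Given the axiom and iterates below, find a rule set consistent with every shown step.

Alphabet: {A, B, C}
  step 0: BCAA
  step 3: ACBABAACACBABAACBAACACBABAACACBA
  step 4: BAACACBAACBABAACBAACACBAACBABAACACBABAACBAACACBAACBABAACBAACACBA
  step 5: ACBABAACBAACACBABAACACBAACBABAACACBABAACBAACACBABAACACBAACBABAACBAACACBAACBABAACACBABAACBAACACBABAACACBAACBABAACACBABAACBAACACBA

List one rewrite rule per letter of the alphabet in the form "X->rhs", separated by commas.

  step 4 ⇒ step 5: BAACACBAACBABAACBAACACBAACBABAACACBABAACBAACACBAACBABAACBAACACBA ⇒ AC·BA·BA·AC·BA·AC·AC·BA·BA·AC·AC·BA·AC·BA·BA·AC·AC·BA·BA·AC·BA·AC·AC·BA·BA·AC·AC·BA·AC·BA·BA·AC·BA·AC·AC·BA·AC·BA·BA·AC·AC·BA·BA·AC·BA·AC·AC·BA·BA·AC·AC·BA·AC·BA·BA·AC·AC·BA·BA·AC·BA·AC·AC·BA
    A ↦ BA
    B ↦ AC
    C ↦ AC

A->BA, B->AC, C->AC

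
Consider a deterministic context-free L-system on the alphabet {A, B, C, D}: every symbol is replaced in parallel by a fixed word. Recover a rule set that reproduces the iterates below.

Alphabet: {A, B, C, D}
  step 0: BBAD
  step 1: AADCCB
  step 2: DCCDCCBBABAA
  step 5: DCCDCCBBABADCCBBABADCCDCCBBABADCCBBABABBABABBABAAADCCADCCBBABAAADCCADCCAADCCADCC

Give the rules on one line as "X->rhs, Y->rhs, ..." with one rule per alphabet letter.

  step 1 ⇒ step 2: AADCCB ⇒ DCC·DCC·B·BA·BA·A
    A ↦ DCC
    B ↦ A
    C ↦ BA
    D ↦ B

A->DCC, B->A, C->BA, D->B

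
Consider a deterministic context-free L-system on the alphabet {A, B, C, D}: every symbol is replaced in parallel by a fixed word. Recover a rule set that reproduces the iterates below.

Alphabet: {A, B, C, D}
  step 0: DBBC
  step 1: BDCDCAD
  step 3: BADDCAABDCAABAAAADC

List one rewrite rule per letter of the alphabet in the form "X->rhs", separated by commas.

A->AA, B->DC, C->AD, D->B

  step 0 ⇒ step 1: DBBC ⇒ B·DC·DC·AD
    B ↦ DC
    C ↦ AD
    D ↦ B
    A ↦ AA  (constrained at step 1)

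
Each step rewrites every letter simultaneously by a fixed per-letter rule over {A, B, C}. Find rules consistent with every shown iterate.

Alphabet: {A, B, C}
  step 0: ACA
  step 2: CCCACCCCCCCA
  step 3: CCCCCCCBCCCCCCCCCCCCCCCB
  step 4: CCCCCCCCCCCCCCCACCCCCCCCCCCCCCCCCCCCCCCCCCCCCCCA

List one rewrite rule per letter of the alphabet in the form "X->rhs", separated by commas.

A->CB, B->CA, C->CC

  step 3 ⇒ step 4: CCCCCCCBCCCCCCCCCCCCCCCB ⇒ CC·CC·CC·CC·CC·CC·CC·CA·CC·CC·CC·CC·CC·CC·CC·CC·CC·CC·CC·CC·CC·CC·CC·CA
    B ↦ CA
    C ↦ CC
  step 2 ⇒ step 3: CCCACCCCCCCA ⇒ CC·CC·CC·CB·CC·CC·CC·CC·CC·CC·CC·CB
    A ↦ CB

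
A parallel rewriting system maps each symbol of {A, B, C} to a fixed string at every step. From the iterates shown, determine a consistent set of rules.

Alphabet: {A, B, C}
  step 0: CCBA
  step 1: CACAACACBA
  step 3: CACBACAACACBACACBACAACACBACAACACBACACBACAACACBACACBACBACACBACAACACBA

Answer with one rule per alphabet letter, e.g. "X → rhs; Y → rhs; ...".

A->CBA, B->ACA, C->CA

  step 0 ⇒ step 1: CCBA ⇒ CA·CA·ACA·CBA
    A ↦ CBA
    B ↦ ACA
    C ↦ CA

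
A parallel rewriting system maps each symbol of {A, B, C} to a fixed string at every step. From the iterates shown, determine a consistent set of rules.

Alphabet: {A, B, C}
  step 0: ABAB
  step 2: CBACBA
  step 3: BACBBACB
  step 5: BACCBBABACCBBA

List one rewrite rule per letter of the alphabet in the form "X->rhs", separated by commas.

  step 2 ⇒ step 3: CBACBA ⇒ BA·C·B·BA·C·B
    A ↦ B
    B ↦ C
    C ↦ BA

A->B, B->C, C->BA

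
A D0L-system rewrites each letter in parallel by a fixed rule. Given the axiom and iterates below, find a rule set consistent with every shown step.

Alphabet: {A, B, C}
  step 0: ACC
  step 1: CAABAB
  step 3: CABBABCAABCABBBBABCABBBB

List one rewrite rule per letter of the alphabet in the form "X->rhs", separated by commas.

A->CA, B->BB, C->AB

  step 0 ⇒ step 1: ACC ⇒ CA·AB·AB
    A ↦ CA
    C ↦ AB
    B ↦ BB  (constrained at step 1)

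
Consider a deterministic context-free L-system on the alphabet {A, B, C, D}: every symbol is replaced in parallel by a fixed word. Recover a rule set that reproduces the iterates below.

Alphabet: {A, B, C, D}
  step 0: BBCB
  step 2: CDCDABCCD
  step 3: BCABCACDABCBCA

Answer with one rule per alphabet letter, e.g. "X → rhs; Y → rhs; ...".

  step 2 ⇒ step 3: CDCDABCCD ⇒ BC·A·BC·A·CD·A·BC·BC·A
    A ↦ CD
    B ↦ A
    C ↦ BC
    D ↦ A

A->CD, B->A, C->BC, D->A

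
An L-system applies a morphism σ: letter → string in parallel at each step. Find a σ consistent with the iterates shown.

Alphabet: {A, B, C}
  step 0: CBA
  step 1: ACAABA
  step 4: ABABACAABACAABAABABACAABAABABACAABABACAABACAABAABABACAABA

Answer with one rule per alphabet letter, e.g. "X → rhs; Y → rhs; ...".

A->BA, B->CAA, C->A

  step 0 ⇒ step 1: CBA ⇒ A·CAA·BA
    A ↦ BA
    B ↦ CAA
    C ↦ A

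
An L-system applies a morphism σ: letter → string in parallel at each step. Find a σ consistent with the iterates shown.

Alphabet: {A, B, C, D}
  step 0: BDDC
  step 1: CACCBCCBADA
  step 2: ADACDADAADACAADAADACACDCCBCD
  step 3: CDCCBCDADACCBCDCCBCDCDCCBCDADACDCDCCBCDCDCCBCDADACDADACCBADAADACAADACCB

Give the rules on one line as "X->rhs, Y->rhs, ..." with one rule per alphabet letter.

A->CD, B->CA, C->ADA, D->CCB

  step 2 ⇒ step 3: ADACDADAADACAADAADACACDCCBCD ⇒ CD·CCB·CD·ADA·CCB·CD·CCB·CD·CD·CCB·CD·ADA·CD·CD·CCB·CD·CD·CCB·CD·ADA·CD·ADA·CCB·ADA·ADA·CA·ADA·CCB
    A ↦ CD
    B ↦ CA
    C ↦ ADA
    D ↦ CCB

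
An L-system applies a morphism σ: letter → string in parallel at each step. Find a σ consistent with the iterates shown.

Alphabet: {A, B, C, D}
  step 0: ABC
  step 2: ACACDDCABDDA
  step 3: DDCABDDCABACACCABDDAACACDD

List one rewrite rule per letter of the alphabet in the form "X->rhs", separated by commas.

A->DD, B->A, C->CAB, D->AC

  step 2 ⇒ step 3: ACACDDCABDDA ⇒ DD·CAB·DD·CAB·AC·AC·CAB·DD·A·AC·AC·DD
    A ↦ DD
    B ↦ A
    C ↦ CAB
    D ↦ AC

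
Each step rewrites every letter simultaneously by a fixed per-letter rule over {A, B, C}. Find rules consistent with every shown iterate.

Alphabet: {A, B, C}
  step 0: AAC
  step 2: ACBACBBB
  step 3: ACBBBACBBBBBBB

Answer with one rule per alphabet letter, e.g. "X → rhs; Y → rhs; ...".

  step 2 ⇒ step 3: ACBACBBB ⇒ AC·B·BB·AC·B·BB·BB·BB
    A ↦ AC
    B ↦ BB
    C ↦ B

A->AC, B->BB, C->B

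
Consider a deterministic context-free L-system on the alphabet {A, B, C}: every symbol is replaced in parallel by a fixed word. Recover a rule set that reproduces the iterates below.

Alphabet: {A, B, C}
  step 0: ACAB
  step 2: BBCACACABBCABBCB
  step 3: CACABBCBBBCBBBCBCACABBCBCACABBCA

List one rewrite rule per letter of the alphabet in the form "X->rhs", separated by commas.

A->CB, B->CA, C->BB

  step 2 ⇒ step 3: BBCACACABBCABBCB ⇒ CA·CA·BB·CB·BB·CB·BB·CB·CA·CA·BB·CB·CA·CA·BB·CA
    A ↦ CB
    B ↦ CA
    C ↦ BB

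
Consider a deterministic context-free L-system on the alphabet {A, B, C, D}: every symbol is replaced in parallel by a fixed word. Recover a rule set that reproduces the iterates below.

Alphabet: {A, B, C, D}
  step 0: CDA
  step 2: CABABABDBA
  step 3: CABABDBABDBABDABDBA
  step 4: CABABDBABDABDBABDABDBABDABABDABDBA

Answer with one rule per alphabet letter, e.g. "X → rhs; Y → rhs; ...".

  step 3 ⇒ step 4: CABABDBABDBABDABDBA ⇒ CA·BA·BD·BA·BD·A·BD·BA·BD·A·BD·BA·BD·A·BA·BD·A·BD·BA
    A ↦ BA
    B ↦ BD
    C ↦ CA
    D ↦ A

A->BA, B->BD, C->CA, D->A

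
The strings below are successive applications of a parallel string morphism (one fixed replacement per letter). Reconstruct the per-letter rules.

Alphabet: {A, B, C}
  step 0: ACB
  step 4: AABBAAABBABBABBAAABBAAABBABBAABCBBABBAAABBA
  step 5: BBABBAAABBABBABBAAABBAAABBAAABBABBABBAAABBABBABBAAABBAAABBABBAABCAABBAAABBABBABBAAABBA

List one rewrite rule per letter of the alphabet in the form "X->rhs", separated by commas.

  step 4 ⇒ step 5: AABBAAABBABBABBAAABBAAABBABBAABCBBABBAAABBA ⇒ BBA·BBA·A·A·BBA·BBA·BBA·A·A·BBA·A·A·BBA·A·A·BBA·BBA·BBA·A·A·BBA·BBA·BBA·A·A·BBA·A·A·BBA·BBA·A·BC·A·A·BBA·A·A·BBA·BBA·BBA·A·A·BBA
    A ↦ BBA
    B ↦ A
    C ↦ BC

A->BBA, B->A, C->BC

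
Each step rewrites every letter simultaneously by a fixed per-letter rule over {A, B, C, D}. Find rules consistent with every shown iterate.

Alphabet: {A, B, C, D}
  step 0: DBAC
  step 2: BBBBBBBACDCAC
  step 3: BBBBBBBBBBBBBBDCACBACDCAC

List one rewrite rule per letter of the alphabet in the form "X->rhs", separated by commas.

A->DC, B->BB, C->AC, D->B

  step 2 ⇒ step 3: BBBBBBBACDCAC ⇒ BB·BB·BB·BB·BB·BB·BB·DC·AC·B·AC·DC·AC
    A ↦ DC
    B ↦ BB
    C ↦ AC
    D ↦ B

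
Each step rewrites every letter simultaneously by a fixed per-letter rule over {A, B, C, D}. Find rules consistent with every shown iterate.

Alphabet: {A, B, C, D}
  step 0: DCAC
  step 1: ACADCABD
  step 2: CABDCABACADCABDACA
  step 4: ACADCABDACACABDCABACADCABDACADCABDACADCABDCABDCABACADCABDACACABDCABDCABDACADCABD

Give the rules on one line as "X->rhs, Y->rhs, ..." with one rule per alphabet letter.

  step 1 ⇒ step 2: ACADCABD ⇒ CAB·D·CAB·ACA·D·CAB·D·ACA
    A ↦ CAB
    B ↦ D
    C ↦ D
    D ↦ ACA

A->CAB, B->D, C->D, D->ACA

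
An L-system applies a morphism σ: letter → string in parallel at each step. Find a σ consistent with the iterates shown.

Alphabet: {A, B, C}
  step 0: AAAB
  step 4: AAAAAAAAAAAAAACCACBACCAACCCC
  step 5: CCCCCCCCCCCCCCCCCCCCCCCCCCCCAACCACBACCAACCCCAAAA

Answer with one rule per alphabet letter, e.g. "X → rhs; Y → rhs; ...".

  step 4 ⇒ step 5: AAAAAAAAAAAAAACCACBACCAACCCC ⇒ CC·CC·CC·CC·CC·CC·CC·CC·CC·CC·CC·CC·CC·CC·A·A·CC·A·CBA·CC·A·A·CC·CC·A·A·A·A
    A ↦ CC
    B ↦ CBA
    C ↦ A

A->CC, B->CBA, C->A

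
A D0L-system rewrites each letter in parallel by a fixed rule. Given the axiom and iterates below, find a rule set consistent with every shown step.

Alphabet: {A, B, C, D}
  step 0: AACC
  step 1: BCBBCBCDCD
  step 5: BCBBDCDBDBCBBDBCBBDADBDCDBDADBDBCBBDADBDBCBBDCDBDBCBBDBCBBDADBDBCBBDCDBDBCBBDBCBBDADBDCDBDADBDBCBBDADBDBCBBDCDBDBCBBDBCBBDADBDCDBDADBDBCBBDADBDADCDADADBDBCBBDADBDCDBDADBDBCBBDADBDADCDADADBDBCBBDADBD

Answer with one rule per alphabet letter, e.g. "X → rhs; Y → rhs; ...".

  step 0 ⇒ step 1: AACC ⇒ BCB·BCB·CD·CD
    A ↦ BCB
    C ↦ CD
    B ↦ AD  (constrained at step 1)
    D ↦ BD  (constrained at step 1)

A->BCB, B->AD, C->CD, D->BD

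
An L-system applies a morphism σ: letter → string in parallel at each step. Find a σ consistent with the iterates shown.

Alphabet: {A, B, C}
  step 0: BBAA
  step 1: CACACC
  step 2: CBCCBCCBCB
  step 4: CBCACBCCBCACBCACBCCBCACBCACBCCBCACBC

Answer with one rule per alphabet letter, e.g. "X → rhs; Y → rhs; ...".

  step 1 ⇒ step 2: CACACC ⇒ CB·C·CB·C·CB·CB
    A ↦ C
    C ↦ CB
  step 0 ⇒ step 1: BBAA ⇒ CA·CA·C·C
    B ↦ CA

A->C, B->CA, C->CB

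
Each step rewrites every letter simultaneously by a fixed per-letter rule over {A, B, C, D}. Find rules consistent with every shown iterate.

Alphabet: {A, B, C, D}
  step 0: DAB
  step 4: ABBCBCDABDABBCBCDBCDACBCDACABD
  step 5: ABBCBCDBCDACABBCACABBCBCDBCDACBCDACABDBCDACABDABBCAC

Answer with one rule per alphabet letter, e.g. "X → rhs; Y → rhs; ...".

  step 4 ⇒ step 5: ABBCBCDABDABBCBCDBCDACBCDACABD ⇒ AB·BC·BC·D·BC·D·AC·AB·BC·AC·AB·BC·BC·D·BC·D·AC·BC·D·AC·AB·D·BC·D·AC·AB·D·AB·BC·AC
    A ↦ AB
    B ↦ BC
    C ↦ D
    D ↦ AC

A->AB, B->BC, C->D, D->AC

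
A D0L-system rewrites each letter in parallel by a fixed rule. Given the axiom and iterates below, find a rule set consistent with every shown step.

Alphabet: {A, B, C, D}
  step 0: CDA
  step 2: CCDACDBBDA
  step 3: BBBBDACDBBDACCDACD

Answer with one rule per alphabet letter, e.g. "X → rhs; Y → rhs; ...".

  step 2 ⇒ step 3: CCDACDBBDA ⇒ BB·BB·DA·CD·BB·DA·C·C·DA·CD
    A ↦ CD
    B ↦ C
    C ↦ BB
    D ↦ DA

A->CD, B->C, C->BB, D->DA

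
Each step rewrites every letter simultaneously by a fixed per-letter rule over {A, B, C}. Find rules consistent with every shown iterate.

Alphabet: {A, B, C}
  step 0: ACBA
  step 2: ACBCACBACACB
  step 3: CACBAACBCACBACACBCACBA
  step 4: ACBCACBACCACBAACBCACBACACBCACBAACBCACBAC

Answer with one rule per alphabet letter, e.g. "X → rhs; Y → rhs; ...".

A->C, B->A, C->ACB

  step 3 ⇒ step 4: CACBAACBCACBACACBCACBA ⇒ ACB·C·ACB·A·C·C·ACB·A·ACB·C·ACB·A·C·ACB·C·ACB·A·ACB·C·ACB·A·C
    A ↦ C
    B ↦ A
    C ↦ ACB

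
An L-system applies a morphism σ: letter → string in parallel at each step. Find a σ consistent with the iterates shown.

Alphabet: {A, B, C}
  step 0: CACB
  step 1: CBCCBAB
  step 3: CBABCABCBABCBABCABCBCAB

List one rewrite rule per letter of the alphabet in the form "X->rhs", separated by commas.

  step 0 ⇒ step 1: CACB ⇒ CB·C·CB·AB
    A ↦ C
    B ↦ AB
    C ↦ CB

A->C, B->AB, C->CB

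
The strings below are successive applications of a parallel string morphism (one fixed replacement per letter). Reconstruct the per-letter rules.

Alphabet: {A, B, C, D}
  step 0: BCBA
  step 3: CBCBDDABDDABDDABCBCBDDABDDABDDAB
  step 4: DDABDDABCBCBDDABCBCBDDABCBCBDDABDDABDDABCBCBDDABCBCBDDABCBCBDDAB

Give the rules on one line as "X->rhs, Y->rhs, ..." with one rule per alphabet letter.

A->DD, B->AB, C->DD, D->CB

  step 3 ⇒ step 4: CBCBDDABDDABDDABCBCBDDABDDABDDAB ⇒ DD·AB·DD·AB·CB·CB·DD·AB·CB·CB·DD·AB·CB·CB·DD·AB·DD·AB·DD·AB·CB·CB·DD·AB·CB·CB·DD·AB·CB·CB·DD·AB
    A ↦ DD
    B ↦ AB
    C ↦ DD
    D ↦ CB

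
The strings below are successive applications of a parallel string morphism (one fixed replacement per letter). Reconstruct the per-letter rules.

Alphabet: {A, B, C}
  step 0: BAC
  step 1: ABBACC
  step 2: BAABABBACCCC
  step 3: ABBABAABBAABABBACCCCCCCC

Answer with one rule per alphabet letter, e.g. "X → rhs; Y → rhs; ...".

A->BA, B->AB, C->CC

  step 2 ⇒ step 3: BAABABBACCCC ⇒ AB·BA·BA·AB·BA·AB·AB·BA·CC·CC·CC·CC
    A ↦ BA
    B ↦ AB
    C ↦ CC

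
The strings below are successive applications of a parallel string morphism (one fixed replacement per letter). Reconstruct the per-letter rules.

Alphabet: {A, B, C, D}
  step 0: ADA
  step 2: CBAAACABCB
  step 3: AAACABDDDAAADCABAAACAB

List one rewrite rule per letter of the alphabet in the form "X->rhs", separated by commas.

A->D, B->CAB, C->AAA, D->CB

  step 2 ⇒ step 3: CBAAACABCB ⇒ AAA·CAB·D·D·D·AAA·D·CAB·AAA·CAB
    A ↦ D
    B ↦ CAB
    C ↦ AAA
    D ↦ CB  (constrained at step 0)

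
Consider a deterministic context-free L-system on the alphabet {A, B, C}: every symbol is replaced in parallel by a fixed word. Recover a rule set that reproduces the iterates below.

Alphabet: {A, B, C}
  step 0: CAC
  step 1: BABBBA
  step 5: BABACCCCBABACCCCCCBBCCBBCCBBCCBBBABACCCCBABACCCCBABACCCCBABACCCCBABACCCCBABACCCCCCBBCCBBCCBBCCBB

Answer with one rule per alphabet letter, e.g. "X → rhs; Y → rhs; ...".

A->BB, B->CC, C->BA

  step 0 ⇒ step 1: CAC ⇒ BA·BB·BA
    A ↦ BB
    C ↦ BA
    B ↦ CC  (constrained at step 1)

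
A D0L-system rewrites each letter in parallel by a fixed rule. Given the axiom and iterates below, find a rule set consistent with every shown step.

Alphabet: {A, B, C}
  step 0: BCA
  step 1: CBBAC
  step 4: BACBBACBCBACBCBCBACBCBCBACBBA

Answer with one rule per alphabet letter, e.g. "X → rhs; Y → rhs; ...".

A->C, B->CB, C->BA

  step 0 ⇒ step 1: BCA ⇒ CB·BA·C
    A ↦ C
    B ↦ CB
    C ↦ BA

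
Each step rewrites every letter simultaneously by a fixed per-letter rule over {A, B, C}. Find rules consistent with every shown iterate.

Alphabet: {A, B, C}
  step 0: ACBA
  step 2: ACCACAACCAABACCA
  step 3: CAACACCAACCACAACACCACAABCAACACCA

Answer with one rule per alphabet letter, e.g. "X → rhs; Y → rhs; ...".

A->CA, B->AB, C->AC

  step 2 ⇒ step 3: ACCACAACCAABACCA ⇒ CA·AC·AC·CA·AC·CA·CA·AC·AC·CA·CA·AB·CA·AC·AC·CA
    A ↦ CA
    B ↦ AB
    C ↦ AC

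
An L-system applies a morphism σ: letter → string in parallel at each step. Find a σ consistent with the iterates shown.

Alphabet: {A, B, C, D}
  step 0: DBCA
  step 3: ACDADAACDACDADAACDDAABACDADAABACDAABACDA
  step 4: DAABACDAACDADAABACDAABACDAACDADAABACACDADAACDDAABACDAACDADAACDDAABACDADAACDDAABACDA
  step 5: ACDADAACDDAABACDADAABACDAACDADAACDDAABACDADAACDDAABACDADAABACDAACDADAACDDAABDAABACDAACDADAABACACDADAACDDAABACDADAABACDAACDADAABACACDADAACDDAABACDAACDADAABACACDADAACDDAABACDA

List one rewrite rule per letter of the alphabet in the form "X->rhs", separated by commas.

  step 4 ⇒ step 5: DAABACDAACDADAABACDAABACDAACDADAABACACDADAACDDAABACDAACDADAACDDAABACDADAACDDAABACDA ⇒ AC·DA·DA·ACD·DA·AB·AC·DA·DA·AB·AC·DA·AC·DA·DA·ACD·DA·AB·AC·DA·DA·ACD·DA·AB·AC·DA·DA·AB·AC·DA·AC·DA·DA·ACD·DA·AB·DA·AB·AC·DA·AC·DA·DA·AB·AC·AC·DA·DA·ACD·DA·AB·AC·DA·DA·AB·AC·DA·AC·DA·DA·AB·AC·AC·DA·DA·ACD·DA·AB·AC·DA·AC·DA·DA·AB·AC·AC·DA·DA·ACD·DA·AB·AC·DA
    A ↦ DA
    B ↦ ACD
    C ↦ AB
    D ↦ AC

A->DA, B->ACD, C->AB, D->AC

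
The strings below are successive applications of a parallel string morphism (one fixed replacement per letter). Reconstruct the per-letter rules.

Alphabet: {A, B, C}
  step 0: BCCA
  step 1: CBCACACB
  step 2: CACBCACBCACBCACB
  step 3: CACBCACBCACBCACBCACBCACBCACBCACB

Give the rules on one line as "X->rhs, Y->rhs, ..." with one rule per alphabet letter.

  step 2 ⇒ step 3: CACBCACBCACBCACB ⇒ CA·CB·CA·CB·CA·CB·CA·CB·CA·CB·CA·CB·CA·CB·CA·CB
    A ↦ CB
    B ↦ CB
    C ↦ CA

A->CB, B->CB, C->CA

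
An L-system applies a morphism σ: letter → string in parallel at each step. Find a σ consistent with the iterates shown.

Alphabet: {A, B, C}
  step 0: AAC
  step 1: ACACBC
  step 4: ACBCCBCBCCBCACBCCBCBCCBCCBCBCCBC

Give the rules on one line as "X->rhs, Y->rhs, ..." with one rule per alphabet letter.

  step 0 ⇒ step 1: AAC ⇒ AC·AC·BC
    A ↦ AC
    C ↦ BC
    B ↦ C  (constrained at step 1)

A->AC, B->C, C->BC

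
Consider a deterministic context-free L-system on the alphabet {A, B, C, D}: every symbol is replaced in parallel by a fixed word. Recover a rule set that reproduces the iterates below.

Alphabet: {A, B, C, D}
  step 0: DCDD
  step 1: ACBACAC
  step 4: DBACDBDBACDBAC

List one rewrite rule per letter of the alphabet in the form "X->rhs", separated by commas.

A->D, B->D, C->B, D->AC

  step 0 ⇒ step 1: DCDD ⇒ AC·B·AC·AC
    C ↦ B
    D ↦ AC
    A ↦ D  (constrained at step 1)
    B ↦ D  (constrained at step 1)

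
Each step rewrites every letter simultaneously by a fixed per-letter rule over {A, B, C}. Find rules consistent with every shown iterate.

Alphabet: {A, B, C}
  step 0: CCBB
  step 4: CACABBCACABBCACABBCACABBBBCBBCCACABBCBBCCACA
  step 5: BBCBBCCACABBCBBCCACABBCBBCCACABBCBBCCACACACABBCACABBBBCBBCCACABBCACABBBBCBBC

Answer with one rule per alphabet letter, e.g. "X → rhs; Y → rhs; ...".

  step 4 ⇒ step 5: CACABBCACABBCACABBCACABBBBCBBCCACABBCBBCCACA ⇒ BB·C·BB·C·CA·CA·BB·C·BB·C·CA·CA·BB·C·BB·C·CA·CA·BB·C·BB·C·CA·CA·CA·CA·BB·CA·CA·BB·BB·C·BB·C·CA·CA·BB·CA·CA·BB·BB·C·BB·C
    A ↦ C
    B ↦ CA
    C ↦ BB

A->C, B->CA, C->BB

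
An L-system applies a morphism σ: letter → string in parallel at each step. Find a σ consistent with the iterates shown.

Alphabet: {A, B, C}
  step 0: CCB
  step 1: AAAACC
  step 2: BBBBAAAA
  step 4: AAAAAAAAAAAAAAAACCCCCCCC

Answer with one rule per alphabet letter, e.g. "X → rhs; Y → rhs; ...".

A->B, B->CC, C->AA

  step 1 ⇒ step 2: AAAACC ⇒ B·B·B·B·AA·AA
    A ↦ B
    C ↦ AA
  step 0 ⇒ step 1: CCB ⇒ AA·AA·CC
    B ↦ CC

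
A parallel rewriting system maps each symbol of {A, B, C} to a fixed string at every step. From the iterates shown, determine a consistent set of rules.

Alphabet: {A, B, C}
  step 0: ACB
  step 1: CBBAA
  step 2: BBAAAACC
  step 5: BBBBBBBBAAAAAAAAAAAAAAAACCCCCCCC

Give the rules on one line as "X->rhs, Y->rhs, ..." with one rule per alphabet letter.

  step 1 ⇒ step 2: CBBAA ⇒ BB·AA·AA·C·C
    A ↦ C
    B ↦ AA
    C ↦ BB

A->C, B->AA, C->BB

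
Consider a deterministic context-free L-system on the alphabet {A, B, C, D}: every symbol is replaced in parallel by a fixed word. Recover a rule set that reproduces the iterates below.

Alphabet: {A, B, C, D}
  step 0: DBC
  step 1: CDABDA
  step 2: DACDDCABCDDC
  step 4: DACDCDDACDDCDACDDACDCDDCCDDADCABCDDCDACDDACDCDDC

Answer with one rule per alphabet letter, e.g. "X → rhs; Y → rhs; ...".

  step 1 ⇒ step 2: CDABDA ⇒ DA·CD·DC·AB·CD·DC
    A ↦ DC
    B ↦ AB
    C ↦ DA
    D ↦ CD

A->DC, B->AB, C->DA, D->CD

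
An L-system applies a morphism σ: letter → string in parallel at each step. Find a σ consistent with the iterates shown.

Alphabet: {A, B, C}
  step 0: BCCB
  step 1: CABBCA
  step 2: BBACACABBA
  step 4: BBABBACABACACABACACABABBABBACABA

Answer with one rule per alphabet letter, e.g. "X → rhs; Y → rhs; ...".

A->BA, B->CA, C->B

  step 1 ⇒ step 2: CABBCA ⇒ B·BA·CA·CA·B·BA
    A ↦ BA
    B ↦ CA
    C ↦ B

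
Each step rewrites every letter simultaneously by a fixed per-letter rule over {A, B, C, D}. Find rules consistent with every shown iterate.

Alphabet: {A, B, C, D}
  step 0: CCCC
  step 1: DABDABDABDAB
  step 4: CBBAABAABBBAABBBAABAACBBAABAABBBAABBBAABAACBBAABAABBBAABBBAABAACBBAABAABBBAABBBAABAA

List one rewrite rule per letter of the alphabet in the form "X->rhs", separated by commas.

A->B, B->BAA, C->DAB, D->C

  step 0 ⇒ step 1: CCCC ⇒ DAB·DAB·DAB·DAB
    C ↦ DAB
    A ↦ B  (constrained at step 1)
    B ↦ BAA  (constrained at step 1)
    D ↦ C  (constrained at step 1)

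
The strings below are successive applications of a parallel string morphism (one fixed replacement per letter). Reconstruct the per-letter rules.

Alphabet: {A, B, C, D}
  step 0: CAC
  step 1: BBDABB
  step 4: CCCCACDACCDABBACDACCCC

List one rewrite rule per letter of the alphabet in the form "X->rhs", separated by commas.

A->DA, B->C, C->BB, D->AC

  step 0 ⇒ step 1: CAC ⇒ BB·DA·BB
    A ↦ DA
    C ↦ BB
    B ↦ C  (constrained at step 1)
    D ↦ AC  (constrained at step 1)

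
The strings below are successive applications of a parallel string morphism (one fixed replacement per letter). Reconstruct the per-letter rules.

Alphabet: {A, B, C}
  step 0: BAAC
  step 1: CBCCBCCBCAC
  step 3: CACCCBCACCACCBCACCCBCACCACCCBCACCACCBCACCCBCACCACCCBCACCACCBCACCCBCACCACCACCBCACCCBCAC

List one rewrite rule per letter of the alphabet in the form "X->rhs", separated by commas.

A->CCB, B->CB, C->CAC

  step 0 ⇒ step 1: BAAC ⇒ CB·CCB·CCB·CAC
    A ↦ CCB
    B ↦ CB
    C ↦ CAC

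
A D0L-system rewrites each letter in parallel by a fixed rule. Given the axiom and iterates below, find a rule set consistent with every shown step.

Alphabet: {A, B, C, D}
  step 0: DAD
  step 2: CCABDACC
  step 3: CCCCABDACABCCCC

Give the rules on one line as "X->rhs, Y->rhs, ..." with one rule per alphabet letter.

A->AB, B->DA, C->CC, D->C

  step 2 ⇒ step 3: CCABDACC ⇒ CC·CC·AB·DA·C·AB·CC·CC
    A ↦ AB
    B ↦ DA
    C ↦ CC
    D ↦ C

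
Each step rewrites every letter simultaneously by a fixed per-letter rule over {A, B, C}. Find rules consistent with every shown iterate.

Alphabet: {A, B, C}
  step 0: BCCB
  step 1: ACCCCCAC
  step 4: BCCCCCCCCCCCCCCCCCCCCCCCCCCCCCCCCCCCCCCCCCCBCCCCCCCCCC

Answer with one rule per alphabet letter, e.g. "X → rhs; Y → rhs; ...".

  step 0 ⇒ step 1: BCCB ⇒ AC·CC·CC·AC
    B ↦ AC
    C ↦ CC
    A ↦ B  (constrained at step 1)

A->B, B->AC, C->CC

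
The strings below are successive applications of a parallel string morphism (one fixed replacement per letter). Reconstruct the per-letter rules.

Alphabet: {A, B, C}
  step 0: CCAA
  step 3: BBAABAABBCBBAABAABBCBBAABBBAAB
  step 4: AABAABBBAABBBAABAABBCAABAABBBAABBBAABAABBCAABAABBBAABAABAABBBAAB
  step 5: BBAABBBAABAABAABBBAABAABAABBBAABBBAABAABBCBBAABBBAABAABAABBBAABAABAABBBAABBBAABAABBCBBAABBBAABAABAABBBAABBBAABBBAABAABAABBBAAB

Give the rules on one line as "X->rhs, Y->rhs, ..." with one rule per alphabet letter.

  step 4 ⇒ step 5: AABAABBBAABBBAABAABBCAABAABBBAABBBAABAABBCAABAABBBAABAABAABBBAAB ⇒ B·B·AAB·B·B·AAB·AAB·AAB·B·B·AAB·AAB·AAB·B·B·AAB·B·B·AAB·AAB·BC·B·B·AAB·B·B·AAB·AAB·AAB·B·B·AAB·AAB·AAB·B·B·AAB·B·B·AAB·AAB·BC·B·B·AAB·B·B·AAB·AAB·AAB·B·B·AAB·B·B·AAB·B·B·AAB·AAB·AAB·B·B·AAB
    A ↦ B
    B ↦ AAB
    C ↦ BC

A->B, B->AAB, C->BC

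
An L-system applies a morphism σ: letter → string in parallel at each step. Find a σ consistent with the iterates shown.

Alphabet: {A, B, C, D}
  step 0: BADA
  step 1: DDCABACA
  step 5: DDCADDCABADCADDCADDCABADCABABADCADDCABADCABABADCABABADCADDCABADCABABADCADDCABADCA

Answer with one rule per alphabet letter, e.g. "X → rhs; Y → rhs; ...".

  step 0 ⇒ step 1: BADA ⇒ DD·CA·BA·CA
    A ↦ CA
    B ↦ DD
    D ↦ BA
    C ↦ D  (constrained at step 1)

A->CA, B->DD, C->D, D->BA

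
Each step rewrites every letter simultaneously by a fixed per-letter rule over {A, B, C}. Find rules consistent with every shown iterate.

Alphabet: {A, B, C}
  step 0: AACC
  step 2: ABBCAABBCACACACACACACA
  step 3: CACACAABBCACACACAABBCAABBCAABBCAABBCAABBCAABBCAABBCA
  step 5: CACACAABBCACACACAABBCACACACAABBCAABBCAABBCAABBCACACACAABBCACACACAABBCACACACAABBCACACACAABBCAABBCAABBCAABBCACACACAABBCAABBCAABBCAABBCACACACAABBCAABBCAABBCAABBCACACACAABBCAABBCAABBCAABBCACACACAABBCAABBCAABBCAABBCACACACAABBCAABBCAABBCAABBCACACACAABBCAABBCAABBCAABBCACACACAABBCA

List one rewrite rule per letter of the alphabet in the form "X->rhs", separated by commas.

  step 2 ⇒ step 3: ABBCAABBCACACACACACACA ⇒ CA·CA·CA·ABB·CA·CA·CA·CA·ABB·CA·ABB·CA·ABB·CA·ABB·CA·ABB·CA·ABB·CA·ABB·CA
    A ↦ CA
    B ↦ CA
    C ↦ ABB

A->CA, B->CA, C->ABB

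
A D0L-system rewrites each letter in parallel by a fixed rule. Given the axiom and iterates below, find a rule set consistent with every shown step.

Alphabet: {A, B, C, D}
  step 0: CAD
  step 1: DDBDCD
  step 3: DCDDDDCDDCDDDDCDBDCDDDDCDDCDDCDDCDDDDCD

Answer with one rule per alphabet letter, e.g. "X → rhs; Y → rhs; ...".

  step 0 ⇒ step 1: CAD ⇒ DD·B·DCD
    A ↦ B
    C ↦ DD
    D ↦ DCD
    B ↦ A  (constrained at step 1)

A->B, B->A, C->DD, D->DCD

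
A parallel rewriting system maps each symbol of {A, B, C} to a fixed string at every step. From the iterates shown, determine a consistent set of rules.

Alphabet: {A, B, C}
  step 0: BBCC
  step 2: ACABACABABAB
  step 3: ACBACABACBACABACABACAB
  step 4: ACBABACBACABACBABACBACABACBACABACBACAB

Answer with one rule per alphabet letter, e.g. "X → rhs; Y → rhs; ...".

A->AC, B->AB, C->B

  step 3 ⇒ step 4: ACBACABACBACABACABACAB ⇒ AC·B·AB·AC·B·AC·AB·AC·B·AB·AC·B·AC·AB·AC·B·AC·AB·AC·B·AC·AB
    A ↦ AC
    B ↦ AB
    C ↦ B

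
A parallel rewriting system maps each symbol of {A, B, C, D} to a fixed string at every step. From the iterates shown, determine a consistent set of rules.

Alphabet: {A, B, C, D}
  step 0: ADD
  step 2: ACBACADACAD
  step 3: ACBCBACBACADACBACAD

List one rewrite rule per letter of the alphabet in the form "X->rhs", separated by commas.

A->AC, B->CB, C->B, D->AD

  step 2 ⇒ step 3: ACBACADACAD ⇒ AC·B·CB·AC·B·AC·AD·AC·B·AC·AD
    A ↦ AC
    B ↦ CB
    C ↦ B
    D ↦ AD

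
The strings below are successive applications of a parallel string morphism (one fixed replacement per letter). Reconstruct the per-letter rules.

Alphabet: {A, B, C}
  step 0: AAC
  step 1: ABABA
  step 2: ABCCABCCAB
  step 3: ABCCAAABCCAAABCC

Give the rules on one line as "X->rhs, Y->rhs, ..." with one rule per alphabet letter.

A->AB, B->CC, C->A

  step 2 ⇒ step 3: ABCCABCCAB ⇒ AB·CC·A·A·AB·CC·A·A·AB·CC
    A ↦ AB
    B ↦ CC
    C ↦ A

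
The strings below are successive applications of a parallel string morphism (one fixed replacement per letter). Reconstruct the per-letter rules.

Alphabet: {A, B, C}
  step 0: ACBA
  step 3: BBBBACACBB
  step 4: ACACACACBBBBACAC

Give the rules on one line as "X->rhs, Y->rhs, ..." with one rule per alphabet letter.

A->B, B->AC, C->B

  step 3 ⇒ step 4: BBBBACACBB ⇒ AC·AC·AC·AC·B·B·B·B·AC·AC
    A ↦ B
    B ↦ AC
    C ↦ B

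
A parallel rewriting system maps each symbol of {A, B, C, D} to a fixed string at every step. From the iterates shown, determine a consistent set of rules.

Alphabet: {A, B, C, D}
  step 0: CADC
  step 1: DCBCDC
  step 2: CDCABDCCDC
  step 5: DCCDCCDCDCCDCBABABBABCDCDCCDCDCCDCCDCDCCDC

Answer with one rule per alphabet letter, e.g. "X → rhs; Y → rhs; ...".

A->B, B->AB, C->DC, D->C

  step 1 ⇒ step 2: DCBCDC ⇒ C·DC·AB·DC·C·DC
    B ↦ AB
    C ↦ DC
    D ↦ C
  step 0 ⇒ step 1: CADC ⇒ DC·B·C·DC
    A ↦ B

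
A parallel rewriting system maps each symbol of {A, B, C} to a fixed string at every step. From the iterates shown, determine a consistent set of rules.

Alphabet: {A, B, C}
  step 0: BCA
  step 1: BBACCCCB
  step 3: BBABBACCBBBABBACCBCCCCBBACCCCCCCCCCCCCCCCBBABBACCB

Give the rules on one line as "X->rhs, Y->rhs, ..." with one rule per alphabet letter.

  step 0 ⇒ step 1: BCA ⇒ BBA·CC·CCB
    A ↦ CCB
    B ↦ BBA
    C ↦ CC

A->CCB, B->BBA, C->CC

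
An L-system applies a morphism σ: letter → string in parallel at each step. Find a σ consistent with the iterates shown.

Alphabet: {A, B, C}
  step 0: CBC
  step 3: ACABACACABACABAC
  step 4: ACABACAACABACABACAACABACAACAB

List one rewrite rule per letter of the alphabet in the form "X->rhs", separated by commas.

A->AC, B->A, C->AB

  step 3 ⇒ step 4: ACABACACABACABAC ⇒ AC·AB·AC·A·AC·AB·AC·AB·AC·A·AC·AB·AC·A·AC·AB
    A ↦ AC
    B ↦ A
    C ↦ AB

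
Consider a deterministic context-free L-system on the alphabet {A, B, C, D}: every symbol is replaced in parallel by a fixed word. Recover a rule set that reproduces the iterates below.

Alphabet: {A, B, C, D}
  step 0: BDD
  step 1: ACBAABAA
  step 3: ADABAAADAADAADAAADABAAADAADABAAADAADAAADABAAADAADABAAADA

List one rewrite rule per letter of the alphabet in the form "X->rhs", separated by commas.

A->ADA, B->AC, C->A, D->BAA

  step 0 ⇒ step 1: BDD ⇒ AC·BAA·BAA
    B ↦ AC
    D ↦ BAA
    A ↦ ADA  (constrained at step 1)
    C ↦ A  (constrained at step 1)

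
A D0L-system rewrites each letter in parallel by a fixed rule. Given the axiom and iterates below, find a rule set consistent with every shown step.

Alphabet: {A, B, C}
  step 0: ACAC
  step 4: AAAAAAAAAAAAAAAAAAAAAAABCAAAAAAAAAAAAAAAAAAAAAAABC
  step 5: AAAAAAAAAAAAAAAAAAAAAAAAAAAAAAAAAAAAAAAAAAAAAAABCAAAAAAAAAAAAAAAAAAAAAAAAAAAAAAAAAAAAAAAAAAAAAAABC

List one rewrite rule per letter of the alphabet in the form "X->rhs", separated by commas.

A->AA, B->A, C->BC

  step 4 ⇒ step 5: AAAAAAAAAAAAAAAAAAAAAAABCAAAAAAAAAAAAAAAAAAAAAAABC ⇒ AA·AA·AA·AA·AA·AA·AA·AA·AA·AA·AA·AA·AA·AA·AA·AA·AA·AA·AA·AA·AA·AA·AA·A·BC·AA·AA·AA·AA·AA·AA·AA·AA·AA·AA·AA·AA·AA·AA·AA·AA·AA·AA·AA·AA·AA·AA·AA·A·BC
    A ↦ AA
    B ↦ A
    C ↦ BC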